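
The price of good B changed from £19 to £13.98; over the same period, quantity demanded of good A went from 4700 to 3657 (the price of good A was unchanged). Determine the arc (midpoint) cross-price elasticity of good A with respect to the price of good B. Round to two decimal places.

ΔQ_A = 3657 − 4700 = -1043; ΔP_B = 13.98 − 19 = -5.02.
Midpoints: Q̄_A = 4178.5, P̄_B = 16.49.
ε = (ΔQ_A/Q̄_A)/(ΔP_B/P̄_B) = (-1043/4178.5)/(-5.02/16.49) ≈ 0.82.

0.82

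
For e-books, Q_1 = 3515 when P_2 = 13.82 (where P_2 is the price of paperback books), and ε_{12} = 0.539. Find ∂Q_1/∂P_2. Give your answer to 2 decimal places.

137.09

ε = (∂Q_1/∂P_2)·(P_2/Q_1) ⇒ ∂Q_1/∂P_2 = ε·Q_1/P_2 = 0.539 × 3515/13.82 ≈ 137.09.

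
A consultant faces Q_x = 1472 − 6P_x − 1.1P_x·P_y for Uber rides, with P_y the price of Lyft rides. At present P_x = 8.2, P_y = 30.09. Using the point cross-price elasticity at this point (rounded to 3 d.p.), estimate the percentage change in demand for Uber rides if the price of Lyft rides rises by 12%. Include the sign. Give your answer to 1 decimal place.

-2.8%

At P_x = 8.2, P_y = 30.09: Q_x = 1151.388.
∂Q_x/∂P_y = -1.1P_x = -9.0200.
ε = (∂Q_x/∂P_y)(P_y/Q_x) = -9.0200 × 30.09/1151.388 ≈ -0.236.
%ΔQ_x ≈ ε × %ΔP_y = -0.236 × (12%) = -2.8%.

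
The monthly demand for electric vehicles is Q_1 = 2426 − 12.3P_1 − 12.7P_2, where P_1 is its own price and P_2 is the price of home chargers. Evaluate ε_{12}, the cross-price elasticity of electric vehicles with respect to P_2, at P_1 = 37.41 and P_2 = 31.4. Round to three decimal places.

-0.254

At P_1 = 37.41 and P_2 = 31.4: Q_1 = 1567.077.
∂Q_1/∂P_2 = -12.7.
ε = (∂Q_1/∂P_2)(P_2/Q_1) = -12.7 × (31.4/1567.077) ≈ -0.254.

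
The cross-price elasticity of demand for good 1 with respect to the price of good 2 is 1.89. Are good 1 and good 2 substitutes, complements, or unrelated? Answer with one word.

substitutes

ε = 1.89 > 0, so a higher price of good 2 raises demand for good 1: substitutes.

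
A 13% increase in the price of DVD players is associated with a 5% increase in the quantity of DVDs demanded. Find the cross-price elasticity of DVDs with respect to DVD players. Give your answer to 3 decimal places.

0.385

ε = (%ΔQ of DVDs) / (%ΔP of DVD players) = (5%) / (13%) ≈ 0.385.
Positive cross-price elasticity: substitutes.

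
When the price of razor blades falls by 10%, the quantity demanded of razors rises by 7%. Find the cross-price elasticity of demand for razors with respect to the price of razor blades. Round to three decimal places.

ε = (%ΔQ of razors) / (%ΔP of razor blades) = (7%) / (-10%) ≈ -0.700.

-0.700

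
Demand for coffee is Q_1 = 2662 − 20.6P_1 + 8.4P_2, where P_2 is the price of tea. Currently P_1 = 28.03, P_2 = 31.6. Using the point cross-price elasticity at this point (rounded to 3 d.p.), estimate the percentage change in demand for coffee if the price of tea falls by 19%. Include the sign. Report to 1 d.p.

-2.1%

At P_1 = 28.03, P_2 = 31.6: Q_1 = 2350.022.
∂Q_1/∂P_2 = 8.4.
ε = (∂Q_1/∂P_2)(P_2/Q_1) = 8.4000 × 31.6/2350.022 ≈ 0.113.
%ΔQ_1 ≈ ε × %ΔP_2 = 0.113 × (-19%) = -2.1%.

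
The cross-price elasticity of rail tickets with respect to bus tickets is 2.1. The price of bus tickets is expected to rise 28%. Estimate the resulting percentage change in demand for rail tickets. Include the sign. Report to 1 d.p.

58.8%

%ΔQ ≈ ε × %ΔP of bus tickets = 2.1 × (28%) = 58.8%.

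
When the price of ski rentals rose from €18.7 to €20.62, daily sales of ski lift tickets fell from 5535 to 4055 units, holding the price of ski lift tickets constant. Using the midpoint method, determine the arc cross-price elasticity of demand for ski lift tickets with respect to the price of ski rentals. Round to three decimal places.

ΔQ_A = 4055 − 5535 = -1480; ΔP_B = 20.62 − 18.7 = 1.92.
Midpoints: Q̄_A = 4795.0, P̄_B = 19.66.
ε = (ΔQ_A/Q̄_A)/(ΔP_B/P̄_B) = (-1480/4795.0)/(1.92/19.66) ≈ -3.160.

-3.160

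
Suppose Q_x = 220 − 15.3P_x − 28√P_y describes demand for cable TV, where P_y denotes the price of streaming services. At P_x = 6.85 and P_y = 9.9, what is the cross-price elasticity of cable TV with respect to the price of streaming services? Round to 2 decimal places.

-1.63

At P_x = 6.85 and P_y = 9.9: Q_x = 27.095.
∂Q_x/∂P_y = -28/(2√P_y) = -28/(2√9.9) = -4.4495.
ε = (∂Q_x/∂P_y)(P_y/Q_x) = -4.4495 × (9.9/27.095) ≈ -1.63.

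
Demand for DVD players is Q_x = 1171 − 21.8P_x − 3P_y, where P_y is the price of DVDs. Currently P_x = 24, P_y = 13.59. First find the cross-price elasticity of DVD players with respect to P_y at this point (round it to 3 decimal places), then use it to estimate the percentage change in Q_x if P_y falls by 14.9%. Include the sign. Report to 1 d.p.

1.0%

At P_x = 24, P_y = 13.59: Q_x = 607.03.
∂Q_x/∂P_y = -3.
ε = (∂Q_x/∂P_y)(P_y/Q_x) = -3.0000 × 13.59/607.03 ≈ -0.067.
%ΔQ_x ≈ ε × %ΔP_y = -0.067 × (-14.9%) = 1.0%.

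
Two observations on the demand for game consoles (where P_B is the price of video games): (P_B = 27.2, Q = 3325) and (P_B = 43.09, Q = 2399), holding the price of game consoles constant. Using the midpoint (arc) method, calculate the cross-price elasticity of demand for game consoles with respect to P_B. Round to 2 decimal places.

-0.72

ΔQ_A = 2399 − 3325 = -926; ΔP_B = 43.09 − 27.2 = 15.89.
Midpoints: Q̄_A = 2862.0, P̄_B = 35.15.
ε = (ΔQ_A/Q̄_A)/(ΔP_B/P̄_B) = (-926/2862.0)/(15.89/35.15) ≈ -0.72.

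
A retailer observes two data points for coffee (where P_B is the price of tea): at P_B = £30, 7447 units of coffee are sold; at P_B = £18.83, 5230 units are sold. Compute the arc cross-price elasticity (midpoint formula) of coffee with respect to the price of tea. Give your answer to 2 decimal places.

0.76

ΔQ_A = 5230 − 7447 = -2217; ΔP_B = 18.83 − 30 = -11.17.
Midpoints: Q̄_A = 6338.5, P̄_B = 24.41.
ε = (ΔQ_A/Q̄_A)/(ΔP_B/P̄_B) = (-2217/6338.5)/(-11.17/24.41) ≈ 0.76.
ε > 0: coffee and tea are substitutes.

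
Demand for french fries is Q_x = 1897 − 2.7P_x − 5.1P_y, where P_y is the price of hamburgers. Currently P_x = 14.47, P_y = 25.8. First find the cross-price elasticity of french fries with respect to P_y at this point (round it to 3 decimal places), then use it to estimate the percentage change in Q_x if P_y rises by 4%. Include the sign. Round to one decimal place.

-0.3%

At P_x = 14.47, P_y = 25.8: Q_x = 1726.351.
∂Q_x/∂P_y = -5.1.
ε = (∂Q_x/∂P_y)(P_y/Q_x) = -5.1000 × 25.8/1726.351 ≈ -0.076.
%ΔQ_x ≈ ε × %ΔP_y = -0.076 × (4%) = -0.3%.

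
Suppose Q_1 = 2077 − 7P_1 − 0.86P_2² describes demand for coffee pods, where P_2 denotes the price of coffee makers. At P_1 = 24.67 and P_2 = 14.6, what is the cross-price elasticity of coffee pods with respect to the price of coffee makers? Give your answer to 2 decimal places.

-0.21

At P_1 = 24.67 and P_2 = 14.6: Q_1 = 1720.992.
∂Q_1/∂P_2 = -1.72P_2 = -1.72(14.6) = -25.1120.
ε = (∂Q_1/∂P_2)(P_2/Q_1) = -25.1120 × (14.6/1720.992) ≈ -0.21.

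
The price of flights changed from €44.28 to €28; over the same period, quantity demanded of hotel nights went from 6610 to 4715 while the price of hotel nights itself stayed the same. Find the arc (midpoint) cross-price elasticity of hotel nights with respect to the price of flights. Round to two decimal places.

ΔQ_A = 4715 − 6610 = -1895; ΔP_B = 28 − 44.28 = -16.28.
Midpoints: Q̄_A = 5662.5, P̄_B = 36.14.
ε = (ΔQ_A/Q̄_A)/(ΔP_B/P̄_B) = (-1895/5662.5)/(-16.28/36.14) ≈ 0.74.

0.74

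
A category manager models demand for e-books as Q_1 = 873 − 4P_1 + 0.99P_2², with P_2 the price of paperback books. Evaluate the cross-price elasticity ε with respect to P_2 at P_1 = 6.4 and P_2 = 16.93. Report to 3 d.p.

At P_1 = 6.4 and P_2 = 16.93: Q_1 = 1131.159.
∂Q_1/∂P_2 = 1.98P_2 = 1.98(16.93) = 33.5214.
ε = (∂Q_1/∂P_2)(P_2/Q_1) = 33.5214 × (16.93/1131.159) ≈ 0.502.
ε > 0: substitutes.

0.502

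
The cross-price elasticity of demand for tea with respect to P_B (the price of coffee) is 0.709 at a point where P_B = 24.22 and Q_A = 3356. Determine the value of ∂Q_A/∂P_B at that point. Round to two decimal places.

ε = (∂Q_A/∂P_B)·(P_B/Q_A) ⇒ ∂Q_A/∂P_B = ε·Q_A/P_B = 0.709 × 3356/24.22 ≈ 98.24.

98.24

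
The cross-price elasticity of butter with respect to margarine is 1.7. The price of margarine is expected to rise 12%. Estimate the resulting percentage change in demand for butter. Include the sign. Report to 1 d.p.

%ΔQ ≈ ε × %ΔP of margarine = 1.7 × (12%) = 20.4%.
Demand for butter rises by about 20.4%.

20.4%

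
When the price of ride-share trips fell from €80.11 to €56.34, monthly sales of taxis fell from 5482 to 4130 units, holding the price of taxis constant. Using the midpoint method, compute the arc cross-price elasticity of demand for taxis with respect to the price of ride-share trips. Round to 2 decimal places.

ΔQ_A = 4130 − 5482 = -1352; ΔP_B = 56.34 − 80.11 = -23.77.
Midpoints: Q̄_A = 4806.0, P̄_B = 68.22.
ε = (ΔQ_A/Q̄_A)/(ΔP_B/P̄_B) = (-1352/4806.0)/(-23.77/68.22) ≈ 0.81.
ε > 0: taxis and ride-share trips are substitutes.

0.81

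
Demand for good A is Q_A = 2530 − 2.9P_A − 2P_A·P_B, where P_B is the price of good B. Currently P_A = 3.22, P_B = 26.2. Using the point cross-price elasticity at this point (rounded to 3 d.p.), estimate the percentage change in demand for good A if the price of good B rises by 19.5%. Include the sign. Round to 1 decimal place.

At P_A = 3.22, P_B = 26.2: Q_A = 2351.934.
∂Q_A/∂P_B = -2P_A = -6.4400.
ε = (∂Q_A/∂P_B)(P_B/Q_A) = -6.4400 × 26.2/2351.934 ≈ -0.072.
%ΔQ_A ≈ ε × %ΔP_B = -0.072 × (19.5%) = -1.4%.

-1.4%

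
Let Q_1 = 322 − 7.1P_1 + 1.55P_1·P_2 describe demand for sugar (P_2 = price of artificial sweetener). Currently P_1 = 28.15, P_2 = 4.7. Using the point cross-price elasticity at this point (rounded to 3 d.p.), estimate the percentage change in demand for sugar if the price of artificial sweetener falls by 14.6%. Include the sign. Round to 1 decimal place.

-9.2%

At P_1 = 28.15, P_2 = 4.7: Q_1 = 327.208.
∂Q_1/∂P_2 = 1.55P_1 = 43.6325.
ε = (∂Q_1/∂P_2)(P_2/Q_1) = 43.6325 × 4.7/327.208 ≈ 0.627.
%ΔQ_1 ≈ ε × %ΔP_2 = 0.627 × (-14.6%) = -9.2%.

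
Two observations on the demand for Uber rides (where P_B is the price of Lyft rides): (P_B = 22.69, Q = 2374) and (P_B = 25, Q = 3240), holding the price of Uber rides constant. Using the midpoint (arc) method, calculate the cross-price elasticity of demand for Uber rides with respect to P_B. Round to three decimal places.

ΔQ_A = 3240 − 2374 = 866; ΔP_B = 25 − 22.69 = 2.31.
Midpoints: Q̄_A = 2807.0, P̄_B = 23.84.
ε = (ΔQ_A/Q̄_A)/(ΔP_B/P̄_B) = (866/2807.0)/(2.31/23.84) ≈ 3.185.
ε > 0: Uber rides and Lyft rides are substitutes.

3.185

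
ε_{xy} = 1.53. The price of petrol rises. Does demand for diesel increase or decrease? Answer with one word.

increase

ε > 0 and the price of petrol rises, so the quantity of diesel moves in the same direction: it increases.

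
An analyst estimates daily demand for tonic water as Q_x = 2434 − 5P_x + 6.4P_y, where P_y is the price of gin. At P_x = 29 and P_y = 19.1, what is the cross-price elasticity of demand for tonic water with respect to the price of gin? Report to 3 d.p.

At P_x = 29 and P_y = 19.1: Q_x = 2411.24.
∂Q_x/∂P_y = 6.4.
ε = (∂Q_x/∂P_y)(P_y/Q_x) = 6.4 × (19.1/2411.24) ≈ 0.051.

0.051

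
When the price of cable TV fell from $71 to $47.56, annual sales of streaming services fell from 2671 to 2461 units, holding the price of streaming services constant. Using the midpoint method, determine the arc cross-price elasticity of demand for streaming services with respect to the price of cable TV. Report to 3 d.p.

ΔQ_A = 2461 − 2671 = -210; ΔP_B = 47.56 − 71 = -23.44.
Midpoints: Q̄_A = 2566.0, P̄_B = 59.28.
ε = (ΔQ_A/Q̄_A)/(ΔP_B/P̄_B) = (-210/2566.0)/(-23.44/59.28) ≈ 0.207.
ε > 0: streaming services and cable TV are substitutes.

0.207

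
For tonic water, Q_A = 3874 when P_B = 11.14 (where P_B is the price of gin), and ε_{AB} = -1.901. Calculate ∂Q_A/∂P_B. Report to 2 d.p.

-661.08

ε = (∂Q_A/∂P_B)·(P_B/Q_A) ⇒ ∂Q_A/∂P_B = ε·Q_A/P_B = -1.901 × 3874/11.14 ≈ -661.08.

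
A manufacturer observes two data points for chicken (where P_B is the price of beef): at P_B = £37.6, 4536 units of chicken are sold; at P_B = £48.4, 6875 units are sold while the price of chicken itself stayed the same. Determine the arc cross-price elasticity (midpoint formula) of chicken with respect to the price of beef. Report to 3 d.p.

1.632

ΔQ_A = 6875 − 4536 = 2339; ΔP_B = 48.4 − 37.6 = 10.8.
Midpoints: Q̄_A = 5705.5, P̄_B = 43.00.
ε = (ΔQ_A/Q̄_A)/(ΔP_B/P̄_B) = (2339/5705.5)/(10.8/43.00) ≈ 1.632.
ε > 0: chicken and beef are substitutes.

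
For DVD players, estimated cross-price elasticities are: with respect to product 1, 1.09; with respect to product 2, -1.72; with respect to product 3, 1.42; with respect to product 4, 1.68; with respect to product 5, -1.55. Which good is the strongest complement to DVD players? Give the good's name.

product 2

Complements have ε < 0. The most negative value is -1.72 (product 2).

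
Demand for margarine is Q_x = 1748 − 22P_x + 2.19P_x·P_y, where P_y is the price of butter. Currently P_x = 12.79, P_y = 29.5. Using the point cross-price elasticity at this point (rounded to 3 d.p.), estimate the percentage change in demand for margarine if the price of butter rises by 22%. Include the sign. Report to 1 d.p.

7.9%

At P_x = 12.79, P_y = 29.5: Q_x = 2292.918.
∂Q_x/∂P_y = 2.19P_x = 28.0101.
ε = (∂Q_x/∂P_y)(P_y/Q_x) = 28.0101 × 29.5/2292.918 ≈ 0.360.
%ΔQ_x ≈ ε × %ΔP_y = 0.360 × (22%) = 7.9%.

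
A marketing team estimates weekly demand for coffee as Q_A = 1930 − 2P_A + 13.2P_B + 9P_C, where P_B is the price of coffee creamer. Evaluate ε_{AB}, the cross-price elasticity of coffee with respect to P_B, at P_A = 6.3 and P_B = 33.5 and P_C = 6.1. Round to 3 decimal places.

At P_A = 6.3 and P_B = 33.5 and P_C = 6.1: Q_A = 2414.5.
∂Q_A/∂P_B = 13.2.
ε = (∂Q_A/∂P_B)(P_B/Q_A) = 13.2 × (33.5/2414.5) ≈ 0.183.

0.183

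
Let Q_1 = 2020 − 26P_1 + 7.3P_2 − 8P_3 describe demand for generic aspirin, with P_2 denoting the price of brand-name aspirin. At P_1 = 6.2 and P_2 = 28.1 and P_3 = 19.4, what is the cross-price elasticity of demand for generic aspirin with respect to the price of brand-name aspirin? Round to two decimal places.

0.11

At P_1 = 6.2 and P_2 = 28.1 and P_3 = 19.4: Q_1 = 1908.73.
∂Q_1/∂P_2 = 7.3.
ε = (∂Q_1/∂P_2)(P_2/Q_1) = 7.3 × (28.1/1908.73) ≈ 0.11.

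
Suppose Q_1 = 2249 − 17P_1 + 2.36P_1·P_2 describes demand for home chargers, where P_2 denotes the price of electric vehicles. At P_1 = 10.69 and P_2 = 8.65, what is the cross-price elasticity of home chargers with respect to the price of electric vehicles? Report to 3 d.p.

At P_1 = 10.69 and P_2 = 8.65: Q_1 = 2285.496.
∂Q_1/∂P_2 = 2.36P_1 = 2.36(10.69) = 25.2284.
ε = (∂Q_1/∂P_2)(P_2/Q_1) = 25.2284 × (8.65/2285.496) ≈ 0.095.
ε > 0: substitutes.

0.095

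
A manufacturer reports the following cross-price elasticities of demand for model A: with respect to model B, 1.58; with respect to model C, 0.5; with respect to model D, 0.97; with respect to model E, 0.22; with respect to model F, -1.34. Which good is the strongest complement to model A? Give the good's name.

Complements have ε < 0. The most negative value is -1.34 (model F).

model F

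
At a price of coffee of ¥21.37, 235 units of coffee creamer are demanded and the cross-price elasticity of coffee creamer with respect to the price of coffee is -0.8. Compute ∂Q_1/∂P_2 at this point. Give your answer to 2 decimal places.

ε = (∂Q_1/∂P_2)·(P_2/Q_1) ⇒ ∂Q_1/∂P_2 = ε·Q_1/P_2 = -0.8 × 235/21.37 ≈ -8.80.

-8.80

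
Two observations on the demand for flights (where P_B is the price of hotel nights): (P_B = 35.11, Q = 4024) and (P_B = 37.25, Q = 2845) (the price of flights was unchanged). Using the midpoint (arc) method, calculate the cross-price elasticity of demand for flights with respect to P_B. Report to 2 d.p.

ΔQ_A = 2845 − 4024 = -1179; ΔP_B = 37.25 − 35.11 = 2.14.
Midpoints: Q̄_A = 3434.5, P̄_B = 36.18.
ε = (ΔQ_A/Q̄_A)/(ΔP_B/P̄_B) = (-1179/3434.5)/(2.14/36.18) ≈ -5.80.

-5.80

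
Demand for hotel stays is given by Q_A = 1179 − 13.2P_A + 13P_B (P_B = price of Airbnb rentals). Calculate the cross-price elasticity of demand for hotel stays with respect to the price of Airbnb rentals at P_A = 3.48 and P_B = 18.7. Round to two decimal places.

At P_A = 3.48 and P_B = 18.7: Q_A = 1376.164.
∂Q_A/∂P_B = 13.
ε = (∂Q_A/∂P_B)(P_B/Q_A) = 13 × (18.7/1376.164) ≈ 0.18.

0.18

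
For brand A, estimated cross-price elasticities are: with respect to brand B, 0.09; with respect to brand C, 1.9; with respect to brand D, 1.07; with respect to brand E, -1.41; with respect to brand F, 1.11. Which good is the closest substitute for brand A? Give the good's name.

brand C

Substitutes have ε > 0. Among the positive values, 1.9 (brand C) is largest.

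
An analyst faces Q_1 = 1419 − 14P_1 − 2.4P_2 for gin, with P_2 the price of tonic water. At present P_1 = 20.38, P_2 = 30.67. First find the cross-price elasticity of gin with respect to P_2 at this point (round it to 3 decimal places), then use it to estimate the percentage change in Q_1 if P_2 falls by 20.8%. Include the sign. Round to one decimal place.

At P_1 = 20.38, P_2 = 30.67: Q_1 = 1060.072.
∂Q_1/∂P_2 = -2.4.
ε = (∂Q_1/∂P_2)(P_2/Q_1) = -2.4000 × 30.67/1060.072 ≈ -0.069.
%ΔQ_1 ≈ ε × %ΔP_2 = -0.069 × (-20.8%) = 1.4%.

1.4%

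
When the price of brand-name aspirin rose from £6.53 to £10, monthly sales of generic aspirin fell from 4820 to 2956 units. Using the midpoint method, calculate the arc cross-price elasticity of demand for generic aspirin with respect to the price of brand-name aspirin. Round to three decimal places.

-1.142

ΔQ_A = 2956 − 4820 = -1864; ΔP_B = 10 − 6.53 = 3.47.
Midpoints: Q̄_A = 3888.0, P̄_B = 8.27.
ε = (ΔQ_A/Q̄_A)/(ΔP_B/P̄_B) = (-1864/3888.0)/(3.47/8.27) ≈ -1.142.
ε < 0: generic aspirin and brand-name aspirin are complements.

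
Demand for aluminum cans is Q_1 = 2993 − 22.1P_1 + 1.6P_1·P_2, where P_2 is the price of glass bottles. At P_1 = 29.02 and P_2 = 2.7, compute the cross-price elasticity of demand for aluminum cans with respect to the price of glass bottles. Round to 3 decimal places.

0.051

At P_1 = 29.02 and P_2 = 2.7: Q_1 = 2477.024.
∂Q_1/∂P_2 = 1.6P_1 = 1.6(29.02) = 46.4320.
ε = (∂Q_1/∂P_2)(P_2/Q_1) = 46.4320 × (2.7/2477.024) ≈ 0.051.
ε > 0: substitutes.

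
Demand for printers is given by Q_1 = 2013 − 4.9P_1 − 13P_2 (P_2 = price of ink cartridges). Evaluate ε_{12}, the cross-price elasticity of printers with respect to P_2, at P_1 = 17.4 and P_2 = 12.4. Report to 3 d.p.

At P_1 = 17.4 and P_2 = 12.4: Q_1 = 1766.54.
∂Q_1/∂P_2 = -13.
ε = (∂Q_1/∂P_2)(P_2/Q_1) = -13 × (12.4/1766.54) ≈ -0.091.
Since ε < 0, printers and ink cartridges are complements.

-0.091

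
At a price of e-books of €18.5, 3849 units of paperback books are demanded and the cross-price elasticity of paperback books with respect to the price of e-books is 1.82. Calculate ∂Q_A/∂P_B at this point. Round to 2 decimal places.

ε = (∂Q_A/∂P_B)·(P_B/Q_A) ⇒ ∂Q_A/∂P_B = ε·Q_A/P_B = 1.82 × 3849/18.5 ≈ 378.66.

378.66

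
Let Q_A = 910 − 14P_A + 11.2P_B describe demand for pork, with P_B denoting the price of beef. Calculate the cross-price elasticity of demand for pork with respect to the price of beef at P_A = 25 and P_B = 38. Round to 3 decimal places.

0.432

At P_A = 25 and P_B = 38: Q_A = 985.6.
∂Q_A/∂P_B = 11.2.
ε = (∂Q_A/∂P_B)(P_B/Q_A) = 11.2 × (38/985.6) ≈ 0.432.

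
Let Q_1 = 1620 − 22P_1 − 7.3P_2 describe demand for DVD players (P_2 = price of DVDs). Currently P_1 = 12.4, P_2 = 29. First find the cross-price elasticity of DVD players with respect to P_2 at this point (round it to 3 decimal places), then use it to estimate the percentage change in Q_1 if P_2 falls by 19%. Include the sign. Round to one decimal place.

3.5%

At P_1 = 12.4, P_2 = 29: Q_1 = 1135.5.
∂Q_1/∂P_2 = -7.3.
ε = (∂Q_1/∂P_2)(P_2/Q_1) = -7.3000 × 29/1135.5 ≈ -0.186.
%ΔQ_1 ≈ ε × %ΔP_2 = -0.186 × (-19%) = 3.5%.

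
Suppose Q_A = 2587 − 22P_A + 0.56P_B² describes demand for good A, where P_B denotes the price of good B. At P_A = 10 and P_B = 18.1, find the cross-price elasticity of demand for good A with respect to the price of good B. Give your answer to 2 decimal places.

0.14

At P_A = 10 and P_B = 18.1: Q_A = 2550.462.
∂Q_A/∂P_B = 1.12P_B = 1.12(18.1) = 20.2720.
ε = (∂Q_A/∂P_B)(P_B/Q_A) = 20.2720 × (18.1/2550.462) ≈ 0.14.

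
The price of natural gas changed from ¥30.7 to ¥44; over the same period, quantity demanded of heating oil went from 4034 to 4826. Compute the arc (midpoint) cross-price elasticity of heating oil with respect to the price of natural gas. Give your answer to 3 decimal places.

0.502

ΔQ_A = 4826 − 4034 = 792; ΔP_B = 44 − 30.7 = 13.3.
Midpoints: Q̄_A = 4430.0, P̄_B = 37.35.
ε = (ΔQ_A/Q̄_A)/(ΔP_B/P̄_B) = (792/4430.0)/(13.3/37.35) ≈ 0.502.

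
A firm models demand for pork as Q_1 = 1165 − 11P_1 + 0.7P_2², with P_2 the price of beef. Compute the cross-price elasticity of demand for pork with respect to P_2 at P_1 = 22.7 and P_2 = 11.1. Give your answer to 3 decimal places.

0.172

At P_1 = 22.7 and P_2 = 11.1: Q_1 = 1001.547.
∂Q_1/∂P_2 = 1.4P_2 = 1.4(11.1) = 15.5400.
ε = (∂Q_1/∂P_2)(P_2/Q_1) = 15.5400 × (11.1/1001.547) ≈ 0.172.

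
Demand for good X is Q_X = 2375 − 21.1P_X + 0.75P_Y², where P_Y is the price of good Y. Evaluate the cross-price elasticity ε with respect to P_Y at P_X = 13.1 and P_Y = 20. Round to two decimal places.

At P_X = 13.1 and P_Y = 20: Q_X = 2398.59.
∂Q_X/∂P_Y = 1.5P_Y = 1.5(20) = 30.0000.
ε = (∂Q_X/∂P_Y)(P_Y/Q_X) = 30.0000 × (20/2398.59) ≈ 0.25.

0.25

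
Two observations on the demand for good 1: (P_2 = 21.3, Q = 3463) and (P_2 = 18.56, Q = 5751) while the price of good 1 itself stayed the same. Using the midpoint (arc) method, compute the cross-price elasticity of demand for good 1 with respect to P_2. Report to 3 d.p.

-3.612

ΔQ_1 = 5751 − 3463 = 2288; ΔP_2 = 18.56 − 21.3 = -2.74.
Midpoints: Q̄_1 = 4607.0, P̄_2 = 19.93.
ε = (ΔQ_1/Q̄_1)/(ΔP_2/P̄_2) = (2288/4607.0)/(-2.74/19.93) ≈ -3.612.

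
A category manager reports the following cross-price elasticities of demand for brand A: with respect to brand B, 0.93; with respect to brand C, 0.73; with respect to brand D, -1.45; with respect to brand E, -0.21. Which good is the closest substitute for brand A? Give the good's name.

Substitutes have ε > 0. Among the positive values, 0.93 (brand B) is largest.

brand B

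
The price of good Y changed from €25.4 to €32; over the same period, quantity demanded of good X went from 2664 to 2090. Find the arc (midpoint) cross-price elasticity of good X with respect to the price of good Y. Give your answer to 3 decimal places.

ΔQ_X = 2090 − 2664 = -574; ΔP_Y = 32 − 25.4 = 6.6.
Midpoints: Q̄_X = 2377.0, P̄_Y = 28.70.
ε = (ΔQ_X/Q̄_X)/(ΔP_Y/P̄_Y) = (-574/2377.0)/(6.6/28.70) ≈ -1.050.
ε < 0: good X and good Y are complements.

-1.050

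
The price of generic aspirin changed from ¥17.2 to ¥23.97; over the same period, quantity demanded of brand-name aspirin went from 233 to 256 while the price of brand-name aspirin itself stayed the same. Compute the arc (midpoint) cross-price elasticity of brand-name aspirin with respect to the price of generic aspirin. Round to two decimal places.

ΔQ_A = 256 − 233 = 23; ΔP_B = 23.97 − 17.2 = 6.77.
Midpoints: Q̄_A = 244.5, P̄_B = 20.59.
ε = (ΔQ_A/Q̄_A)/(ΔP_B/P̄_B) = (23/244.5)/(6.77/20.59) ≈ 0.29.

0.29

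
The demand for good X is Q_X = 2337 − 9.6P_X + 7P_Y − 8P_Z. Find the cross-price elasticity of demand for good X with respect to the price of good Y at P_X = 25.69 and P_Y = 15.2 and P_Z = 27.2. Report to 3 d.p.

At P_X = 25.69 and P_Y = 15.2 and P_Z = 27.2: Q_X = 1979.176.
∂Q_X/∂P_Y = 7.
ε = (∂Q_X/∂P_Y)(P_Y/Q_X) = 7 × (15.2/1979.176) ≈ 0.054.

0.054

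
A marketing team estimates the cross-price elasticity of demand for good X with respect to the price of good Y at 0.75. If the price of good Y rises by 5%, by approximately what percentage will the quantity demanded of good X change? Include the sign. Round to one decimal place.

%ΔQ ≈ ε × %ΔP of good Y = 0.75 × (5%) = 3.8%.

3.8%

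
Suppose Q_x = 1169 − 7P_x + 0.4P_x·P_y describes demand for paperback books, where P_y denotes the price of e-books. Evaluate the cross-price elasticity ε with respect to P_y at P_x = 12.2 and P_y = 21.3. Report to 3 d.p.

At P_x = 12.2 and P_y = 21.3: Q_x = 1187.544.
∂Q_x/∂P_y = 0.4P_x = 0.4(12.2) = 4.8800.
ε = (∂Q_x/∂P_y)(P_y/Q_x) = 4.8800 × (21.3/1187.544) ≈ 0.088.
ε > 0: substitutes.

0.088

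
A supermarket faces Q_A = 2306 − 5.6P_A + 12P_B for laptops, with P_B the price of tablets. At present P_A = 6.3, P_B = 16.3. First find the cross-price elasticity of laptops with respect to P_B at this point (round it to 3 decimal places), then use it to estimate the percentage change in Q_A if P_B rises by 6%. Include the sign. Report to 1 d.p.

At P_A = 6.3, P_B = 16.3: Q_A = 2466.32.
∂Q_A/∂P_B = 12.
ε = (∂Q_A/∂P_B)(P_B/Q_A) = 12.0000 × 16.3/2466.32 ≈ 0.079.
%ΔQ_A ≈ ε × %ΔP_B = 0.079 × (6%) = 0.5%.

0.5%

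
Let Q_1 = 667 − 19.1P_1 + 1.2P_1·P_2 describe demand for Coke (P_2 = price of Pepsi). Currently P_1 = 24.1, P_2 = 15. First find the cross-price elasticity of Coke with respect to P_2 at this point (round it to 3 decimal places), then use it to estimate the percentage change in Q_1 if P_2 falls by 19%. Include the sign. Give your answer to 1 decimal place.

-12.9%

At P_1 = 24.1, P_2 = 15: Q_1 = 640.49.
∂Q_1/∂P_2 = 1.2P_1 = 28.9200.
ε = (∂Q_1/∂P_2)(P_2/Q_1) = 28.9200 × 15/640.49 ≈ 0.677.
%ΔQ_1 ≈ ε × %ΔP_2 = 0.677 × (-19%) = -12.9%.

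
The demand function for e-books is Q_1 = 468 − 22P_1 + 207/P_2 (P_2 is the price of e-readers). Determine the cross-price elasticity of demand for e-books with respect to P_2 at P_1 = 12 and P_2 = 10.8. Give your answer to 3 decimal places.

-0.086

At P_1 = 12 and P_2 = 10.8: Q_1 = 223.167.
∂Q_1/∂P_2 = −207/P_2² = -1.7747.
ε = (∂Q_1/∂P_2)(P_2/Q_1) = -1.7747 × (10.8/223.167) ≈ -0.086.
ε < 0: complements.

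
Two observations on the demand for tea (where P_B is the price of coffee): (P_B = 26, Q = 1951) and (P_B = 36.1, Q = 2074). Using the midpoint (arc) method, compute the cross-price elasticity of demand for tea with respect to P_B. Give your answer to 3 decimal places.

0.188

ΔQ_A = 2074 − 1951 = 123; ΔP_B = 36.1 − 26 = 10.1.
Midpoints: Q̄_A = 2012.5, P̄_B = 31.05.
ε = (ΔQ_A/Q̄_A)/(ΔP_B/P̄_B) = (123/2012.5)/(10.1/31.05) ≈ 0.188.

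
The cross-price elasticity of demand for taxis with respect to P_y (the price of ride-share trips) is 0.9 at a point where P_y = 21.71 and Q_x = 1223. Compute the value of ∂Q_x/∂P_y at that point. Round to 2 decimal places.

ε = (∂Q_x/∂P_y)·(P_y/Q_x) ⇒ ∂Q_x/∂P_y = ε·Q_x/P_y = 0.9 × 1223/21.71 ≈ 50.70.

50.70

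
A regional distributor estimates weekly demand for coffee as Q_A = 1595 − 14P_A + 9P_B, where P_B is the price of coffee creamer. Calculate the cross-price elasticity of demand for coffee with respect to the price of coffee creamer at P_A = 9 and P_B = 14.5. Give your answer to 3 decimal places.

0.082

At P_A = 9 and P_B = 14.5: Q_A = 1599.5.
∂Q_A/∂P_B = 9.
ε = (∂Q_A/∂P_B)(P_B/Q_A) = 9 × (14.5/1599.5) ≈ 0.082.
Since ε > 0, coffee and coffee creamer are substitutes.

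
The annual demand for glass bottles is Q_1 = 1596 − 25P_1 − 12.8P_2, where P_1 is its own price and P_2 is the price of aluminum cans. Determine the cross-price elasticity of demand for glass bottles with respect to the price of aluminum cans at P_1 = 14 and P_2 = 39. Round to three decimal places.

At P_1 = 14 and P_2 = 39: Q_1 = 746.8.
∂Q_1/∂P_2 = -12.8.
ε = (∂Q_1/∂P_2)(P_2/Q_1) = -12.8 × (39/746.8) ≈ -0.668.

-0.668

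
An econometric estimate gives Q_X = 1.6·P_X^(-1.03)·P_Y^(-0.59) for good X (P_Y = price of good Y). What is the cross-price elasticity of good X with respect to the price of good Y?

In a log-linear (constant-elasticity) demand function, the coefficient on the exponent of P_Y is the cross-price elasticity.
ε = -0.59. Negative, so good X and good Y are complements.

-0.59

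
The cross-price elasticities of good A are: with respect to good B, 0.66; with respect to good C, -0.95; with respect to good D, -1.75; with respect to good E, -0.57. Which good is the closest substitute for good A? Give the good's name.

Substitutes have ε > 0. Among the positive values, 0.66 (good B) is largest.

good B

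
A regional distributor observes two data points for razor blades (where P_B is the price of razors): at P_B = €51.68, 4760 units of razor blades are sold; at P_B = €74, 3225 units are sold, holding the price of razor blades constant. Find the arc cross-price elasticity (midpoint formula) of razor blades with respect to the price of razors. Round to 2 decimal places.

ΔQ_A = 3225 − 4760 = -1535; ΔP_B = 74 − 51.68 = 22.32.
Midpoints: Q̄_A = 3992.5, P̄_B = 62.84.
ε = (ΔQ_A/Q̄_A)/(ΔP_B/P̄_B) = (-1535/3992.5)/(22.32/62.84) ≈ -1.08.
ε < 0: razor blades and razors are complements.

-1.08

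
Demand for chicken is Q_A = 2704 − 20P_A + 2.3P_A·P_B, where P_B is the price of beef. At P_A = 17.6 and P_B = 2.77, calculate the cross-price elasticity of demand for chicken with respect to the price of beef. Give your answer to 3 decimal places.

0.046

At P_A = 17.6 and P_B = 2.77: Q_A = 2464.130.
∂Q_A/∂P_B = 2.3P_A = 2.3(17.6) = 40.4800.
ε = (∂Q_A/∂P_B)(P_B/Q_A) = 40.4800 × (2.77/2464.130) ≈ 0.046.
ε > 0: substitutes.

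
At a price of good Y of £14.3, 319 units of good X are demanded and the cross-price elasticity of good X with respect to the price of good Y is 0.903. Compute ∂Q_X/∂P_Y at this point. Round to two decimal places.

ε = (∂Q_X/∂P_Y)·(P_Y/Q_X) ⇒ ∂Q_X/∂P_Y = ε·Q_X/P_Y = 0.903 × 319/14.3 ≈ 20.14.

20.14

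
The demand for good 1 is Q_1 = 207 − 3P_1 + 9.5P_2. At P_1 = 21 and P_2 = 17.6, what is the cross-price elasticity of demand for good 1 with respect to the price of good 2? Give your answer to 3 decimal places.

0.537

At P_1 = 21 and P_2 = 17.6: Q_1 = 311.2.
∂Q_1/∂P_2 = 9.5.
ε = (∂Q_1/∂P_2)(P_2/Q_1) = 9.5 × (17.6/311.2) ≈ 0.537.
Since ε > 0, good 1 and good 2 are substitutes.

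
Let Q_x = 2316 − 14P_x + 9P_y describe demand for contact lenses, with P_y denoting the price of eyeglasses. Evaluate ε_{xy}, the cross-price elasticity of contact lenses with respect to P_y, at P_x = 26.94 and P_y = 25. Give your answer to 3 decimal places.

0.104

At P_x = 26.94 and P_y = 25: Q_x = 2163.84.
∂Q_x/∂P_y = 9.
ε = (∂Q_x/∂P_y)(P_y/Q_x) = 9 × (25/2163.84) ≈ 0.104.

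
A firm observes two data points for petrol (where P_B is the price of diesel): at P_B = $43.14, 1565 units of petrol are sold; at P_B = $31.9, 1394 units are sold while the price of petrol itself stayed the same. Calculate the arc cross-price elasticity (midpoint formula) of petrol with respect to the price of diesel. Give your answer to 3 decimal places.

0.386

ΔQ_A = 1394 − 1565 = -171; ΔP_B = 31.9 − 43.14 = -11.24.
Midpoints: Q̄_A = 1479.5, P̄_B = 37.52.
ε = (ΔQ_A/Q̄_A)/(ΔP_B/P̄_B) = (-171/1479.5)/(-11.24/37.52) ≈ 0.386.
ε > 0: petrol and diesel are substitutes.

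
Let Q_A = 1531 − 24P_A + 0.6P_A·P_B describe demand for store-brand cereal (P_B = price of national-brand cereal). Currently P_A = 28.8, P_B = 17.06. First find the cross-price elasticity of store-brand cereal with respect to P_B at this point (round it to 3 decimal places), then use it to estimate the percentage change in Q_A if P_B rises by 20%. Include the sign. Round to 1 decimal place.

5.2%

At P_A = 28.8, P_B = 17.06: Q_A = 1134.597.
∂Q_A/∂P_B = 0.6P_A = 17.2800.
ε = (∂Q_A/∂P_B)(P_B/Q_A) = 17.2800 × 17.06/1134.597 ≈ 0.260.
%ΔQ_A ≈ ε × %ΔP_B = 0.260 × (20%) = 5.2%.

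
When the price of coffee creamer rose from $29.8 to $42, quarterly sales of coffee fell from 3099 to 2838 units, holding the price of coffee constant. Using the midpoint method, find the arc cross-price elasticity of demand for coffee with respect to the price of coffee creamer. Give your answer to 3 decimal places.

-0.259

ΔQ_A = 2838 − 3099 = -261; ΔP_B = 42 − 29.8 = 12.2.
Midpoints: Q̄_A = 2968.5, P̄_B = 35.90.
ε = (ΔQ_A/Q̄_A)/(ΔP_B/P̄_B) = (-261/2968.5)/(12.2/35.90) ≈ -0.259.
ε < 0: coffee and coffee creamer are complements.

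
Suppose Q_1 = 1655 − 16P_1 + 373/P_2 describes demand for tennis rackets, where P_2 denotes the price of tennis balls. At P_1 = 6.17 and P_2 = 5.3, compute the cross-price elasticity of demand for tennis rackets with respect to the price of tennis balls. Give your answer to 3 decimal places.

At P_1 = 6.17 and P_2 = 5.3: Q_1 = 1626.657.
∂Q_1/∂P_2 = −373/P_2² = -13.2787.
ε = (∂Q_1/∂P_2)(P_2/Q_1) = -13.2787 × (5.3/1626.657) ≈ -0.043.
ε < 0: complements.

-0.043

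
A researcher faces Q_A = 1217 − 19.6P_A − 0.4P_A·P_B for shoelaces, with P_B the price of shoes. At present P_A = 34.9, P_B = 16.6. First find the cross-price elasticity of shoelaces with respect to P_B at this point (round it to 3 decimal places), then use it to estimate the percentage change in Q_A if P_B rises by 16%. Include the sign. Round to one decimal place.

-12.3%

At P_A = 34.9, P_B = 16.6: Q_A = 301.224.
∂Q_A/∂P_B = -0.4P_A = -13.9600.
ε = (∂Q_A/∂P_B)(P_B/Q_A) = -13.9600 × 16.6/301.224 ≈ -0.769.
%ΔQ_A ≈ ε × %ΔP_B = -0.769 × (16%) = -12.3%.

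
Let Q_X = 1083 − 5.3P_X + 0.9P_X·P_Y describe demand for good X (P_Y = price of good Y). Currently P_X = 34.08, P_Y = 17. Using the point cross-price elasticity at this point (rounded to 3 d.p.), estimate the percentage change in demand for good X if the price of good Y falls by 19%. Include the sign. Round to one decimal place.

-7.0%

At P_X = 34.08, P_Y = 17: Q_X = 1423.8.
∂Q_X/∂P_Y = 0.9P_X = 30.6720.
ε = (∂Q_X/∂P_Y)(P_Y/Q_X) = 30.6720 × 17/1423.8 ≈ 0.366.
%ΔQ_X ≈ ε × %ΔP_Y = 0.366 × (-19%) = -7.0%.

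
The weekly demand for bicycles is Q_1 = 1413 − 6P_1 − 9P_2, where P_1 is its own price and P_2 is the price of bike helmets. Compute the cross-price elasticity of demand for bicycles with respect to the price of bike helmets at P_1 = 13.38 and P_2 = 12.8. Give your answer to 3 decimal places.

At P_1 = 13.38 and P_2 = 12.8: Q_1 = 1217.52.
∂Q_1/∂P_2 = -9.
ε = (∂Q_1/∂P_2)(P_2/Q_1) = -9 × (12.8/1217.52) ≈ -0.095.

-0.095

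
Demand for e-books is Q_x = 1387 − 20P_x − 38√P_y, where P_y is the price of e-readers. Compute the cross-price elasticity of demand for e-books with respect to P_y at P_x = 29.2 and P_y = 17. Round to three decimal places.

-0.121

At P_x = 29.2 and P_y = 17: Q_x = 646.322.
∂Q_x/∂P_y = -38/(2√P_y) = -38/(2√17) = -4.6082.
ε = (∂Q_x/∂P_y)(P_y/Q_x) = -4.6082 × (17/646.322) ≈ -0.121.
ε < 0: complements.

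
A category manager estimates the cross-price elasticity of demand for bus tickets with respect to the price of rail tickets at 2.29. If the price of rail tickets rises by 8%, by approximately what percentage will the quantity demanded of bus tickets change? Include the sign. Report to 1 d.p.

18.3%

%ΔQ ≈ ε × %ΔP of rail tickets = 2.29 × (8%) = 18.3%.
Demand for bus tickets rises by about 18.3%.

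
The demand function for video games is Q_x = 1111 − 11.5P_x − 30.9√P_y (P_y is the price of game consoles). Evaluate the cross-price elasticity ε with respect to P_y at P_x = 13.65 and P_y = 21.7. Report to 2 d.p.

At P_x = 13.65 and P_y = 21.7: Q_x = 810.083.
∂Q_x/∂P_y = -30.9/(2√P_y) = -30.9/(2√21.7) = -3.3166.
ε = (∂Q_x/∂P_y)(P_y/Q_x) = -3.3166 × (21.7/810.083) ≈ -0.09.

-0.09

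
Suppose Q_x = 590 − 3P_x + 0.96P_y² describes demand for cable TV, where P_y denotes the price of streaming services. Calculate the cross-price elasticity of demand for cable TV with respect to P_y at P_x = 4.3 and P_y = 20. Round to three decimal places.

At P_x = 4.3 and P_y = 20: Q_x = 961.1.
∂Q_x/∂P_y = 1.92P_y = 1.92(20) = 38.4000.
ε = (∂Q_x/∂P_y)(P_y/Q_x) = 38.4000 × (20/961.1) ≈ 0.799.
ε > 0: substitutes.

0.799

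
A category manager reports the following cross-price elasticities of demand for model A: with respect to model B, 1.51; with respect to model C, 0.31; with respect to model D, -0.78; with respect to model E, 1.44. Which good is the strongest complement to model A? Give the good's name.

model D

Complements have ε < 0. The most negative value is -0.78 (model D).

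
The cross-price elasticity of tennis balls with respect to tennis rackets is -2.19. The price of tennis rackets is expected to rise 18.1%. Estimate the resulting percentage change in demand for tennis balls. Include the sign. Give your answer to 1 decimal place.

-39.6%

%ΔQ ≈ ε × %ΔP of tennis rackets = -2.19 × (18.1%) = -39.6%.
Demand for tennis balls falls by about 39.6%.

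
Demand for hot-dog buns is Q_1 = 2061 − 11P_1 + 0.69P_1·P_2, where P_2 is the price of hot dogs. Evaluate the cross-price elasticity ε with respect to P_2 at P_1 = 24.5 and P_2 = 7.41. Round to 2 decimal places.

0.07

At P_1 = 24.5 and P_2 = 7.41: Q_1 = 1916.766.
∂Q_1/∂P_2 = 0.69P_1 = 0.69(24.5) = 16.9050.
ε = (∂Q_1/∂P_2)(P_2/Q_1) = 16.9050 × (7.41/1916.766) ≈ 0.07.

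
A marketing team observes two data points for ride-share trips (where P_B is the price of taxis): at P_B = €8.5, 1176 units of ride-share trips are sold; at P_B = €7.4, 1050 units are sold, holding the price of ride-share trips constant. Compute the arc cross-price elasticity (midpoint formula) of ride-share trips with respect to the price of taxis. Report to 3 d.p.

ΔQ_A = 1050 − 1176 = -126; ΔP_B = 7.4 − 8.5 = -1.1.
Midpoints: Q̄_A = 1113.0, P̄_B = 7.95.
ε = (ΔQ_A/Q̄_A)/(ΔP_B/P̄_B) = (-126/1113.0)/(-1.1/7.95) ≈ 0.818.

0.818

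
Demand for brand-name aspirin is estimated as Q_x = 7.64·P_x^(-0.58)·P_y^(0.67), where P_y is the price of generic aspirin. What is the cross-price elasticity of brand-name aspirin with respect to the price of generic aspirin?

0.67

In a log-linear (constant-elasticity) demand function, the coefficient on the exponent of P_y is the cross-price elasticity.
ε = 0.67. Positive, so brand-name aspirin and generic aspirin are substitutes.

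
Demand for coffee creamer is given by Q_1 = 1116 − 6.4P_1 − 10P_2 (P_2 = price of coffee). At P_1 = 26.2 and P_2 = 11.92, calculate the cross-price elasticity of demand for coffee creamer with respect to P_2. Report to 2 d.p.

At P_1 = 26.2 and P_2 = 11.92: Q_1 = 829.12.
∂Q_1/∂P_2 = -10.
ε = (∂Q_1/∂P_2)(P_2/Q_1) = -10 × (11.92/829.12) ≈ -0.14.
Since ε < 0, coffee creamer and coffee are complements.

-0.14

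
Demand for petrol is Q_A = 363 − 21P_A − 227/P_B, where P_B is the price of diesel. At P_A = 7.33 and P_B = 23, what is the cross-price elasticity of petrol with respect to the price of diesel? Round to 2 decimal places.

At P_A = 7.33 and P_B = 23: Q_A = 199.200.
∂Q_A/∂P_B = 227/P_B² = 0.4291.
ε = (∂Q_A/∂P_B)(P_B/Q_A) = 0.4291 × (23/199.200) ≈ 0.05.

0.05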